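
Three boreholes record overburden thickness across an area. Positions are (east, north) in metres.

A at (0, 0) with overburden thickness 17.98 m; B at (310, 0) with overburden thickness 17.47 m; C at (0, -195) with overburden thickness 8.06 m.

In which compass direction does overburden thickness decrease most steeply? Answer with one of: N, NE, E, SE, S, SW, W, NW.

∂d/∂x = (17.47 − 17.98) / (310 − 0) = -0.001645
∂d/∂y = (8.06 − 17.98) / (-195 − 0) = +0.05087
Steepest decrease is along −∇f = (+0.001645 E, -0.05087 N) → south.

S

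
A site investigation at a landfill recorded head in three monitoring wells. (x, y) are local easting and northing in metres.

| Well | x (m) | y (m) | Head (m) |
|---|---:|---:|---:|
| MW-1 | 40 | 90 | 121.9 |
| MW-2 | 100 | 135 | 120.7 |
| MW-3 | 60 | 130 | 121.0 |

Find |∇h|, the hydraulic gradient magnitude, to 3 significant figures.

With h = a·x + b·y + c and MW-1 as origin, the differences give:
  60·a + 45·b = -1.2
  20·a + 40·b = -0.9
Eliminate b (×40 and ×45, subtract): 1500·a = -7.50 → a = ∂h/∂x = -0.005000
Back-substitute: b = ∂h/∂y = -0.02000.
|∇h| = √(-0.005000² + -0.02000²) = 0.02062

0.0206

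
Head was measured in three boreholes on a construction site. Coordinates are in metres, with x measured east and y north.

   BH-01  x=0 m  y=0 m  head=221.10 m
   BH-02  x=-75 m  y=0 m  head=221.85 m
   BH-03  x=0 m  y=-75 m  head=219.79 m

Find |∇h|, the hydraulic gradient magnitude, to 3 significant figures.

∂h/∂x = (221.85 − 221.10) / (-75 − 0) = -0.01000
∂h/∂y = (219.79 − 221.10) / (-75 − 0) = +0.01747
|∇h| = √(-0.01000² + 0.01747²) = 0.02013

0.0201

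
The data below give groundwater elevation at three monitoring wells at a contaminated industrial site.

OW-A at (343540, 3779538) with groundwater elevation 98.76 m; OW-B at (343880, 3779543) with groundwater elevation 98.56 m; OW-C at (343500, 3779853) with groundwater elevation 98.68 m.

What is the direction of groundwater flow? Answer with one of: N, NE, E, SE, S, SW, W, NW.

Taking OW-A as reference: OW-B−OW-A = (340, 5, -0.20); OW-C−OW-A = (-40, 315, -0.08).
Determinant of the coordinate differences = 340·315 − (-40)·5 = 107300.
∂h/∂x = [(-0.20)·315 − (-0.08)·5] / 107300 = -0.0005834
∂h/∂y = [340·(-0.08) − (-40)·(-0.20)] / 107300 = -0.0003281
Flow = −∇h = (+0.0005834 east, +0.0003281 north), which points northeast.

NE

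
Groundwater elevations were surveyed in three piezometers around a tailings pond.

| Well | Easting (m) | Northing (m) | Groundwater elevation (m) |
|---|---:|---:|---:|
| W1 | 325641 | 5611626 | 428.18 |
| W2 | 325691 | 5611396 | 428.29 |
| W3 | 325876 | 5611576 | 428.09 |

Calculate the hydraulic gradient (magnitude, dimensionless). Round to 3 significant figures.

0.000778

Taking W1 as reference: W2−W1 = (50, -230, +0.11); W3−W1 = (235, -50, -0.09).
Solve a·Δx + b·Δy = Δh: det = 50·(-50) − 235·(-230) = 51550.
∂h/∂x = [(+0.11)·(-50) − (-0.09)·(-230)] / 51550 = -0.0005082
∂h/∂y = [50·(-0.09) − 235·(+0.11)] / 51550 = -0.0005887
|∇h| = √(-0.0005082² + -0.0005887²) = 0.0007777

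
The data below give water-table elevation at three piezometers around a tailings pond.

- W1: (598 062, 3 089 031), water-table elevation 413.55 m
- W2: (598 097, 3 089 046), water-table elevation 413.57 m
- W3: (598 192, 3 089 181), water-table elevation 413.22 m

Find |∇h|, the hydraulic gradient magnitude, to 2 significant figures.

Differences from W1: to W2 (Δx, Δy, Δh) = (35, 15, +0.02); to W3 = (130, 150, -0.33).
Solve a·Δx + b·Δy = Δh: det = 35·150 − 130·15 = 3300.
∂h/∂x = [(+0.02)·150 − (-0.33)·15] / 3300 = +0.002409
∂h/∂y = [35·(-0.33) − 130·(+0.02)] / 3300 = -0.004288
|∇h| = √(0.002409² + -0.004288²) = 0.004918

0.0049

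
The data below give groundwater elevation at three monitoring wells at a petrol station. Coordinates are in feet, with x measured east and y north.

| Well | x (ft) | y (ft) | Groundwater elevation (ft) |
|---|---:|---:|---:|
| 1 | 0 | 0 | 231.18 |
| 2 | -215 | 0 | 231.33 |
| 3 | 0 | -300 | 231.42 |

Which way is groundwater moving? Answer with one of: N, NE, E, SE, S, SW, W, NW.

NE

∂h/∂x = (231.33 − 231.18) / (-215 − 0) = -0.0006977
∂h/∂y = (231.42 − 231.18) / (-300 − 0) = -0.0008000
Flow = −∇h = (+0.0006977 east, +0.0008000 north), which points northeast.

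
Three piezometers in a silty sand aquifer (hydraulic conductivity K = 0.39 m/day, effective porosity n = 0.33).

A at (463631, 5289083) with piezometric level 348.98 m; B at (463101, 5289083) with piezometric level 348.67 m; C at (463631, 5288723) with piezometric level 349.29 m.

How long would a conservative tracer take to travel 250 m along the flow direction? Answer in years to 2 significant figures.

∂h/∂x = (348.67 − 348.98) / (463101 − 463631) = +0.0005849
∂h/∂y = (349.29 − 348.98) / (5288723 − 5289083) = -0.0008611
|∇h| = √(0.0005849² + -0.0008611²) = 0.001041
Seepage velocity v = K·i/n = 0.39 × 0.001041 / 0.33 = 0.00123 m/day.
t = 250 / 0.00123 = 2.033e+05 days = 557 years.

560 years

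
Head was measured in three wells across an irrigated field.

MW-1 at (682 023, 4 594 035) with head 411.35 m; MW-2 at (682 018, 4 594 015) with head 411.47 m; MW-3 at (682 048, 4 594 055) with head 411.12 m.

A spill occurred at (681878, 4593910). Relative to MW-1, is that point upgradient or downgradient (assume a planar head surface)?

upgradient

Three-point gradient (reference MW-1): Δ to MW-2 = (-5, -20, +0.12), Δ to MW-3 = (25, 20, -0.23).
∂h/∂x = -0.005500, ∂h/∂y = -0.004625 (det = 400).
Head at (681878, 4593910) = 411.35 + (-0.005500)·(-145) + (-0.004625)·(-125) = 412.73 m.
That is higher than the 411.35 m at MW-1, so the point is upgradient.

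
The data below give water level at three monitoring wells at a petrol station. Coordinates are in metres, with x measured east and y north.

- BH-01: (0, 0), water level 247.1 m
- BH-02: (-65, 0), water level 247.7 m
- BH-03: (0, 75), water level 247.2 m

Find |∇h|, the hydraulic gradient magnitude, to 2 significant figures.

0.0093

∂h/∂x = (247.7 − 247.1) / (-65 − 0) = -0.009231
∂h/∂y = (247.2 − 247.1) / (75 − 0) = +0.001333
|∇h| = √(-0.009231² + 0.001333²) = 0.009327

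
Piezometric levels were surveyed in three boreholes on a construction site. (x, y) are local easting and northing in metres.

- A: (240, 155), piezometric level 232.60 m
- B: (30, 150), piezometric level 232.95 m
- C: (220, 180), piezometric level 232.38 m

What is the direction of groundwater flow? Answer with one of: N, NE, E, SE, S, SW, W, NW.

N

Differences from A: to B (Δx, Δy, Δh) = (-210, -5, +0.35); to C = (-20, 25, -0.22).
Determinant of the coordinate differences = (-210)·25 − (-20)·(-5) = -5350.
∂h/∂x = [(+0.35)·25 − (-0.22)·(-5)] / -5350 = -0.001430
∂h/∂y = [(-210)·(-0.22) − (-20)·(+0.35)] / -5350 = -0.009944
Flow = −∇h = (+0.001430 east, +0.009944 north), which points north.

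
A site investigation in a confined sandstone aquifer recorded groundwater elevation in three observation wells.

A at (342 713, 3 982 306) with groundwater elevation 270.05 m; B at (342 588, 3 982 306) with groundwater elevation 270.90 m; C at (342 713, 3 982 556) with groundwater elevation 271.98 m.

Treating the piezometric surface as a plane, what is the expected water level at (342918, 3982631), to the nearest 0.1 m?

271.2 m

∂h/∂x = (270.90 − 270.05) / (342588 − 342713) = -0.006800
∂h/∂y = (271.98 − 270.05) / (3982556 − 3982306) = +0.007720
h(342918, 3982631) = 270.05 + (-0.006800)·(205) + (+0.007720)·(325) = 270.05 -1.394 +2.509 = 271.165 m.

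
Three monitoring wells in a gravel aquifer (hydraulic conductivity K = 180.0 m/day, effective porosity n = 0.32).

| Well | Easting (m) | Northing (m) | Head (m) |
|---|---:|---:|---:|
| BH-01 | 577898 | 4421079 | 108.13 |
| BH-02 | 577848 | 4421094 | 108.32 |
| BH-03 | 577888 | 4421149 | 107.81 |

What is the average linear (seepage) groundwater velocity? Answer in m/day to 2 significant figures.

4.3 m/day

Taking BH-01 as reference: BH-02−BH-01 = (-50, 15, +0.19); BH-03−BH-01 = (-10, 70, -0.32).
Determinant of the coordinate differences = (-50)·70 − (-10)·15 = -3350.
∂h/∂x = [(+0.19)·70 − (-0.32)·15] / -3350 = -0.005403
∂h/∂y = [(-50)·(-0.32) − (-10)·(+0.19)] / -3350 = -0.005343
|∇h| = √(-0.005403² + -0.005343²) = 0.007599
Seepage velocity v = K·i/n = 180.0 × 0.007599 / 0.32 = 4.274 m/day.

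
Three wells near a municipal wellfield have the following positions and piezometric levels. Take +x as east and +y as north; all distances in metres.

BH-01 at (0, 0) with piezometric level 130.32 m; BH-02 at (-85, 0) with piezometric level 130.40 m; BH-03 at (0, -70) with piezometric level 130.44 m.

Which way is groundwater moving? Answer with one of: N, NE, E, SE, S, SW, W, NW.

∂h/∂x = (130.40 − 130.32) / (-85 − 0) = -0.0009412
∂h/∂y = (130.44 − 130.32) / (-70 − 0) = -0.001714
Flow = −∇h = (+0.0009412 east, +0.001714 north), which points northeast.

NE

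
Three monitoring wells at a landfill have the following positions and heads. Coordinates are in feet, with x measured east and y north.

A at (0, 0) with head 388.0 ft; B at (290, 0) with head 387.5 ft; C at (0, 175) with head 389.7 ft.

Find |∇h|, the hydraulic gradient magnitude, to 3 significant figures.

∂h/∂x = (387.5 − 388.0) / (290 − 0) = -0.001724
∂h/∂y = (389.7 − 388.0) / (175 − 0) = +0.009714
|∇h| = √(-0.001724² + 0.009714²) = 0.009866

0.00987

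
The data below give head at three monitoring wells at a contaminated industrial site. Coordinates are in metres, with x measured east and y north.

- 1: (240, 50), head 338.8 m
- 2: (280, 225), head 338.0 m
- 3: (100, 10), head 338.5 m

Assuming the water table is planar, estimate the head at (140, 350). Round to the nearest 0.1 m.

336.8 m

Three-point gradient (reference 1): Δ to 2 = (40, 175, -0.8), Δ to 3 = (-140, -40, -0.3).
∂h/∂x = +0.003690, ∂h/∂y = -0.005415 (det = 22900).
h(140, 350) = 338.8 + (+0.003690)·(-100) + (-0.005415)·(300) = 338.8 -0.369 -1.624 = 336.807 m.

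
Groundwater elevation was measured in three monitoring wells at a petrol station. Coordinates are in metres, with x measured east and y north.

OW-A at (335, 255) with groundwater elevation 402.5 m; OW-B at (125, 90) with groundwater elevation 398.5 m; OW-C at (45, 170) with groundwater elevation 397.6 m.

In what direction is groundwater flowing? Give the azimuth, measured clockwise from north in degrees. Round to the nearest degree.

254°

With h = a·x + b·y + c and OW-A as origin, the differences give:
  (-210)·a + (-165)·b = -4.0
  (-290)·a + (-85)·b = -4.9
Eliminate b (×(-85) and ×(-165), subtract): -30000·a = -468.50 → a = ∂h/∂x = +0.01562
Back-substitute: b = ∂h/∂y = +0.004367.
Flow direction (−∇h) has components (-0.01562 E, -0.004367 N).
Azimuth = atan2(E, N) = atan2(-0.01562, -0.004367) = 254.4° ≈ 254°.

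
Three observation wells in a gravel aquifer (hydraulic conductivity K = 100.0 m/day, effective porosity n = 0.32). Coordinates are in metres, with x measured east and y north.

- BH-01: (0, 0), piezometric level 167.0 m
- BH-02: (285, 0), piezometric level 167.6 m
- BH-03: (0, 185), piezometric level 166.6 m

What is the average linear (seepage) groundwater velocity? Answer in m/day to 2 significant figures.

0.94 m/day

∂h/∂x = (167.6 − 167.0) / (285 − 0) = +0.002105
∂h/∂y = (166.6 − 167.0) / (185 − 0) = -0.002162
|∇h| = √(0.002105² + -0.002162²) = 0.003017
Seepage velocity v = K·i/n = 100.0 × 0.003017 / 0.32 = 0.9428 m/day.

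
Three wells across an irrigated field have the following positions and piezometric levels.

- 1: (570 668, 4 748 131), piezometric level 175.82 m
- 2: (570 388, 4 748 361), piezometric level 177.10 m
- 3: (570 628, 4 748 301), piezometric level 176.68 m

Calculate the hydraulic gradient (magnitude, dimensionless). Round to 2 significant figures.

0.0050

With h = a·x + b·y + c and 1 as origin, the differences give:
  (-280)·a + 230·b = +1.28
  (-40)·a + 170·b = +0.86
Eliminate b (×170 and ×230, subtract): -38400·a = 19.800 → a = ∂h/∂x = -0.0005156
Back-substitute: b = ∂h/∂y = +0.004938.
|∇h| = √(-0.0005156² + 0.004938²) = 0.004965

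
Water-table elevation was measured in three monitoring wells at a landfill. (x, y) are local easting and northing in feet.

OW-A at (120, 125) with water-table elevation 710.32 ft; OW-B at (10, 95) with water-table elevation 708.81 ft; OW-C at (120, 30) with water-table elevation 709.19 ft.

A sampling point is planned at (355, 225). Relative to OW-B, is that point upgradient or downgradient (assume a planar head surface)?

Differences from OW-A: to OW-B (Δx, Δy, Δh) = (-110, -30, -1.51); to OW-C = (0, -95, -1.13).
Solve a·Δx + b·Δy = Δh: det = (-110)·(-95) − 0·(-30) = 10450.
∂h/∂x = [(-1.51)·(-95) − (-1.13)·(-30)] / 10450 = +0.01048
∂h/∂y = [(-110)·(-1.13) − 0·(-1.51)] / 10450 = +0.01189
Head at (355, 225) = 710.32 + (+0.01048)·(235) + (+0.01189)·(100) = 713.97 ft.
That is higher than the 708.81 ft at OW-B, so the point is upgradient.

upgradient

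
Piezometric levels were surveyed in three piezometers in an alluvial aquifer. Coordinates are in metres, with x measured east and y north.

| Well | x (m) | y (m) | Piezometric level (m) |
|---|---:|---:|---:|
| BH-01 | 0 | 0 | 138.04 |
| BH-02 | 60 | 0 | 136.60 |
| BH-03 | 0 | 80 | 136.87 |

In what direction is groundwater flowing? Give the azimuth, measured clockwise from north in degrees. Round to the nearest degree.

059°

∂h/∂x = (136.60 − 138.04) / (60 − 0) = -0.02400
∂h/∂y = (136.87 − 138.04) / (80 − 0) = -0.01462
Flow direction (−∇h) has components (+0.02400 E, +0.01462 N).
Azimuth = atan2(E, N) = atan2(+0.02400, +0.01462) = 58.6° ≈ 059°.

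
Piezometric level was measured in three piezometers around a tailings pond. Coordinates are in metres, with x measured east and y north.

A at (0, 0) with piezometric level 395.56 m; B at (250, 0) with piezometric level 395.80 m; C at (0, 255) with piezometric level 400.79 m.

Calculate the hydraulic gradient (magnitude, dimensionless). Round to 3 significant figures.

0.0205

∂h/∂x = (395.80 − 395.56) / (250 − 0) = +0.0009600
∂h/∂y = (400.79 − 395.56) / (255 − 0) = +0.02051
|∇h| = √(0.0009600² + 0.02051²) = 0.02053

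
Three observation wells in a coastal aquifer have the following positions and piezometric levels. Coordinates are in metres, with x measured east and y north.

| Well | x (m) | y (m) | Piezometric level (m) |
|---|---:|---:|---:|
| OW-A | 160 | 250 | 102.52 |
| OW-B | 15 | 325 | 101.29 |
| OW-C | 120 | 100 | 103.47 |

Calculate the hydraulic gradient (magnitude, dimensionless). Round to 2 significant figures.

With h = a·x + b·y + c and OW-A as origin, the differences give:
  (-145)·a + 75·b = -1.23
  (-40)·a + (-150)·b = +0.95
Eliminate b (×(-150) and ×75, subtract): 24750·a = 113.250 → a = ∂h/∂x = +0.004576
Back-substitute: b = ∂h/∂y = -0.007554.
|∇h| = √(0.004576² + -0.007554²) = 0.008832

0.0088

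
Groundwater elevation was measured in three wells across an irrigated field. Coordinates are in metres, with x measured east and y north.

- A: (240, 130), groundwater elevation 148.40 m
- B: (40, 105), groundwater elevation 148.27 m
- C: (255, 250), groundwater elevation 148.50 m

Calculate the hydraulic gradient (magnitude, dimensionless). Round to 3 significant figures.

0.000944

Differences from A: to B (Δx, Δy, Δh) = (-200, -25, -0.13); to C = (15, 120, +0.10).
Solve a·Δx + b·Δy = Δh: det = (-200)·120 − 15·(-25) = -23625.
∂h/∂x = [(-0.13)·120 − (+0.10)·(-25)] / -23625 = +0.0005545
∂h/∂y = [(-200)·(+0.10) − 15·(-0.13)] / -23625 = +0.0007640
|∇h| = √(0.0005545² + 0.0007640²) = 0.000944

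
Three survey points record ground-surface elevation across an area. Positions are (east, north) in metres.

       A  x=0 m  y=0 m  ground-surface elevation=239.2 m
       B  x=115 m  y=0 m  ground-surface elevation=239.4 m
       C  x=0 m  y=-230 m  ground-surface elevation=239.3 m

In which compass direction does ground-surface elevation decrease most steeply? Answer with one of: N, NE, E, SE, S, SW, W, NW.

W

∂z/∂x = (239.4 − 239.2) / (115 − 0) = +0.001739
∂z/∂y = (239.3 − 239.2) / (-230 − 0) = -0.0004348
Steepest decrease is along −∇f = (-0.001739 E, +0.0004348 N) → west.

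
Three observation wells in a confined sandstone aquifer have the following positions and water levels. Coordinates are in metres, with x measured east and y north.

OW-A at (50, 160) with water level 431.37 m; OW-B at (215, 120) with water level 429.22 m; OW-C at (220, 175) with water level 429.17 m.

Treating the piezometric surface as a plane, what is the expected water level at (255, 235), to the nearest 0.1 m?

428.7 m

Differences from OW-A: to OW-B (Δx, Δy, Δh) = (165, -40, -2.15); to OW-C = (170, 15, -2.20).
Solve a·Δx + b·Δy = Δh: det = 165·15 − 170·(-40) = 9275.
∂h/∂x = [(-2.15)·15 − (-2.20)·(-40)] / 9275 = -0.01296
∂h/∂y = [165·(-2.20) − 170·(-2.15)] / 9275 = +0.0002695
h(255, 235) = 431.37 + (-0.01296)·(205) + (+0.0002695)·(75) = 431.37 -2.658 +0.020 = 428.732 m.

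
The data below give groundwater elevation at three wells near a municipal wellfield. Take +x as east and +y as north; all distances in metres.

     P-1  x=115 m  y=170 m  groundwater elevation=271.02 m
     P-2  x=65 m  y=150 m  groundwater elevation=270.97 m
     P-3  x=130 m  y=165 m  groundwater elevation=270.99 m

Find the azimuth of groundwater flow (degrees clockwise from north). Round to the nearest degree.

Three-point gradient (reference P-1): Δ to P-2 = (-50, -20, -0.05), Δ to P-3 = (15, -5, -0.03).
∂h/∂x = -0.0006364, ∂h/∂y = +0.004091 (det = 550).
Flow direction (−∇h) has components (+0.0006364 E, -0.004091 N).
Azimuth = atan2(E, N) = atan2(+0.0006364, -0.004091) = 171.2° ≈ 171°.

171°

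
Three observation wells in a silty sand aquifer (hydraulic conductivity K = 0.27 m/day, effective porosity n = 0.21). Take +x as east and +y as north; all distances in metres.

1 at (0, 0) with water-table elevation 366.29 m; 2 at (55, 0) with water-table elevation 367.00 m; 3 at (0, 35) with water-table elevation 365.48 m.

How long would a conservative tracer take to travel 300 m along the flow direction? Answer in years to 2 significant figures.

24 years

∂h/∂x = (367.00 − 366.29) / (55 − 0) = +0.01291
∂h/∂y = (365.48 − 366.29) / (35 − 0) = -0.02314
|∇h| = √(0.01291² + -0.02314²) = 0.0265
Seepage velocity v = K·i/n = 0.27 × 0.0265 / 0.21 = 0.03407 m/day.
t = 300 / 0.03407 = 8805 days = 24.1 years.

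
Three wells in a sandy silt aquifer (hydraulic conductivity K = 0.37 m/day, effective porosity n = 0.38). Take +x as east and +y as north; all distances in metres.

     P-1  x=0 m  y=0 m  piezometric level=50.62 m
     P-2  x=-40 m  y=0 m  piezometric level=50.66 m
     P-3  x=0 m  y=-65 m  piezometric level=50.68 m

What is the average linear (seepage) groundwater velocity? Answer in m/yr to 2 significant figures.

∂h/∂x = (50.66 − 50.62) / (-40 − 0) = -0.0010000
∂h/∂y = (50.68 − 50.62) / (-65 − 0) = -0.0009231
|∇h| = √(-0.0010000² + -0.0009231²) = 0.001361
Seepage velocity v = K·i/n = 0.37 × 0.001361 / 0.38 = 0.001325 m/day = 0.484 m/yr.

0.48 m/yr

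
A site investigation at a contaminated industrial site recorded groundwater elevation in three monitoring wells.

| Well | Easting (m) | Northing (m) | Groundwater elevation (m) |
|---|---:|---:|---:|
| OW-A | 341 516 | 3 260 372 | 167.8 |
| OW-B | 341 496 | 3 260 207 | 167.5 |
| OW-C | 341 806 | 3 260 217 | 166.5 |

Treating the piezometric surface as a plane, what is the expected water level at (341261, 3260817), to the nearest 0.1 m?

169.6 m

Three-point gradient (reference OW-A): Δ to OW-B = (-20, -165, -0.3), Δ to OW-C = (290, -155, -1.3).
∂h/∂x = -0.003297, ∂h/∂y = +0.002218 (det = 50950).
h(341261, 3260817) = 167.8 + (-0.003297)·(-255) + (+0.002218)·(445) = 167.8 +0.841 +0.987 = 169.628 m.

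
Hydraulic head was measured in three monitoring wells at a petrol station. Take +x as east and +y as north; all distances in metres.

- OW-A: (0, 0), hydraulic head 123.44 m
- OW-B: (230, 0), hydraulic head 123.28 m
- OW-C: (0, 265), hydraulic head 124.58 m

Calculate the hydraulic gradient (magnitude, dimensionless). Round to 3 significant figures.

0.00436

∂h/∂x = (123.28 − 123.44) / (230 − 0) = -0.0006957
∂h/∂y = (124.58 − 123.44) / (265 − 0) = +0.004302
|∇h| = √(-0.0006957² + 0.004302²) = 0.004358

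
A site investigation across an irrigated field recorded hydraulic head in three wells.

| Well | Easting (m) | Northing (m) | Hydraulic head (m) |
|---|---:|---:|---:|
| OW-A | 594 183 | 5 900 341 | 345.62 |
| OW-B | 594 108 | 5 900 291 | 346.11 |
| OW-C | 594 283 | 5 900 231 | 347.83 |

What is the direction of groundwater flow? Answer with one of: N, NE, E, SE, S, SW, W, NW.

Taking OW-A as reference: OW-B−OW-A = (-75, -50, +0.49); OW-C−OW-A = (100, -110, +2.21).
Solve a·Δx + b·Δy = Δh: det = (-75)·(-110) − 100·(-50) = 13250.
∂h/∂x = [(+0.49)·(-110) − (+2.21)·(-50)] / 13250 = +0.004272
∂h/∂y = [(-75)·(+2.21) − 100·(+0.49)] / 13250 = -0.01621
Flow = −∇h = (-0.004272 east, +0.01621 north), which points north.

N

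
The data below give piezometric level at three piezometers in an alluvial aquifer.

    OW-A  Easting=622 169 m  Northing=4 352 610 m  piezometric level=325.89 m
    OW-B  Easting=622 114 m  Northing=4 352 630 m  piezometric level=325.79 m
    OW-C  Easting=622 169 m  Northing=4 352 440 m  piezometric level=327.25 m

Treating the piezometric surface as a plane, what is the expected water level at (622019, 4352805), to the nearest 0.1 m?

324.5 m

With h = a·x + b·y + c and OW-A as origin, the differences give:
  (-55)·a + 20·b = -0.10
  0·a + (-170)·b = +1.36
Eliminate b (×(-170) and ×20, subtract): 9350·a = -10.200 → a = ∂h/∂x = -0.001091
Back-substitute: b = ∂h/∂y = -0.008000.
h(622019, 4352805) = 325.89 + (-0.001091)·(-150) + (-0.008000)·(195) = 325.89 +0.164 -1.560 = 324.494 m.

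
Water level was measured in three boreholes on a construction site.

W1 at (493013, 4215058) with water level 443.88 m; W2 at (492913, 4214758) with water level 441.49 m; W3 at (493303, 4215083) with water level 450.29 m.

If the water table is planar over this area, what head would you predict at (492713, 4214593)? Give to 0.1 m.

437.0 m

With h = a·x + b·y + c and W1 as origin, the differences give:
  (-100)·a + (-300)·b = -2.39
  290·a + 25·b = +6.41
Eliminate b (×25 and ×(-300), subtract): 84500·a = 1863.250 → a = ∂h/∂x = +0.02205
Back-substitute: b = ∂h/∂y = +0.0006166.
h(492713, 4214593) = 443.88 + (+0.02205)·(-300) + (+0.0006166)·(-465) = 443.88 -6.615 -0.287 = 436.978 m.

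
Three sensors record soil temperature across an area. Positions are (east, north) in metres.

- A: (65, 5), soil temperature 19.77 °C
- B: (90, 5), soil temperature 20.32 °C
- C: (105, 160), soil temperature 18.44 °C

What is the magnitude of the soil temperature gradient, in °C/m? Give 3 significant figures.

0.0262 °C/m

Taking A as reference: B−A = (25, 0, +0.55); C−A = (40, 155, -1.33).
Determinant of the coordinate differences = 25·155 − 40·0 = 3875.
∂T/∂x = [(+0.55)·155 − (-1.33)·0] / 3875 = +0.02200
∂T/∂y = [25·(-1.33) − 40·(+0.55)] / 3875 = -0.01426
|∇f| = √(0.02200² + -0.01426²) = 0.02622 °C/m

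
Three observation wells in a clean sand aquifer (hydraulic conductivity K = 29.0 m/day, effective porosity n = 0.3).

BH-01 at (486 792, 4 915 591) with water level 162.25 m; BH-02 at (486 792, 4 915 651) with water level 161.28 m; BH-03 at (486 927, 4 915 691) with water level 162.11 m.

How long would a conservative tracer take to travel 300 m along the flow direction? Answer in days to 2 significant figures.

160 days

Differences from BH-01: to BH-02 (Δx, Δy, Δh) = (0, 60, -0.97); to BH-03 = (135, 100, -0.14).
Solve a·Δx + b·Δy = Δh: det = 0·100 − 135·60 = -8100.
∂h/∂x = [(-0.97)·100 − (-0.14)·60] / -8100 = +0.01094
∂h/∂y = [0·(-0.14) − 135·(-0.97)] / -8100 = -0.01617
|∇h| = √(0.01094² + -0.01617²) = 0.01952
Seepage velocity v = K·i/n = 29.0 × 0.01952 / 0.3 = 1.887 m/day.
t = 300 / 1.887 = 159 days.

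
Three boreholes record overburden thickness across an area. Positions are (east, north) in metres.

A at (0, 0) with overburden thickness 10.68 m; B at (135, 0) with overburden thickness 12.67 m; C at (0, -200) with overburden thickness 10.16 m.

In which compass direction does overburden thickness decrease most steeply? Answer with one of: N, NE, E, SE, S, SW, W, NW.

W

∂d/∂x = (12.67 − 10.68) / (135 − 0) = +0.01474
∂d/∂y = (10.16 − 10.68) / (-200 − 0) = +0.002600
Steepest decrease is along −∇f = (-0.01474 E, -0.002600 N) → west.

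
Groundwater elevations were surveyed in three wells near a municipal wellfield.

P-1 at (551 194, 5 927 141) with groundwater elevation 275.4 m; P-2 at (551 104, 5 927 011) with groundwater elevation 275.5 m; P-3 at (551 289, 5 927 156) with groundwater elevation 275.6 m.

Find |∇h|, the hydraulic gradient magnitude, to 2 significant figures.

0.0035

With h = a·x + b·y + c and P-1 as origin, the differences give:
  (-90)·a + (-130)·b = +0.1
  95·a + 15·b = +0.2
Eliminate b (×15 and ×(-130), subtract): 11000·a = 27.50 → a = ∂h/∂x = +0.002500
Back-substitute: b = ∂h/∂y = -0.002500.
|∇h| = √(0.002500² + -0.002500²) = 0.003536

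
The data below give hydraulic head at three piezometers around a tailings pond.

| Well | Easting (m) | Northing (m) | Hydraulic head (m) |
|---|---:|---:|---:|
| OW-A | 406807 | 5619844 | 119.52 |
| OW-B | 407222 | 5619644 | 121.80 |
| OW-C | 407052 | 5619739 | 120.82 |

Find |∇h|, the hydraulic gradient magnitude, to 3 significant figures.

0.00518

With h = a·x + b·y + c and OW-A as origin, the differences give:
  415·a + (-200)·b = +2.28
  245·a + (-105)·b = +1.30
Eliminate b (×(-105) and ×(-200), subtract): 5425·a = 20.600 → a = ∂h/∂x = +0.003797
Back-substitute: b = ∂h/∂y = -0.003521.
|∇h| = √(0.003797² + -0.003521²) = 0.005178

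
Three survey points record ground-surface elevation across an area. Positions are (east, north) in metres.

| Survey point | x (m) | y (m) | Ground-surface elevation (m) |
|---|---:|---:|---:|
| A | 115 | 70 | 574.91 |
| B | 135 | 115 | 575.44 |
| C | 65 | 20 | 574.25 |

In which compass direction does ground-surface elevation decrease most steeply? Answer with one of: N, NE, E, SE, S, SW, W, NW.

S

Differences from A: to B (Δx, Δy, Δh) = (20, 45, +0.53); to C = (-50, -50, -0.66).
Determinant of the coordinate differences = 20·(-50) − (-50)·45 = 1250.
∂z/∂x = [(+0.53)·(-50) − (-0.66)·45] / 1250 = +0.002560
∂z/∂y = [20·(-0.66) − (-50)·(+0.53)] / 1250 = +0.01064
Steepest decrease is along −∇f = (-0.002560 E, -0.01064 N) → south.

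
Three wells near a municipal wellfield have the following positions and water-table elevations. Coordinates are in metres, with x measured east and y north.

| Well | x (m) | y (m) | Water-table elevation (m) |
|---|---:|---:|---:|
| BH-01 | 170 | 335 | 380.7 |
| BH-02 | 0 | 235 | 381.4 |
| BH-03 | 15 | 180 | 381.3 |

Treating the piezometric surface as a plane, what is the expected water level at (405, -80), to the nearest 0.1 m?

Taking BH-01 as reference: BH-02−BH-01 = (-170, -100, +0.7); BH-03−BH-01 = (-155, -155, +0.6).
Determinant of the coordinate differences = (-170)·(-155) − (-155)·(-100) = 10850.
∂h/∂x = [(+0.7)·(-155) − (+0.6)·(-100)] / 10850 = -0.004470
∂h/∂y = [(-170)·(+0.6) − (-155)·(+0.7)] / 10850 = +0.0005991
h(405, -80) = 380.7 + (-0.004470)·(235) + (+0.0005991)·(-415) = 380.7 -1.050 -0.249 = 379.401 m.

379.4 m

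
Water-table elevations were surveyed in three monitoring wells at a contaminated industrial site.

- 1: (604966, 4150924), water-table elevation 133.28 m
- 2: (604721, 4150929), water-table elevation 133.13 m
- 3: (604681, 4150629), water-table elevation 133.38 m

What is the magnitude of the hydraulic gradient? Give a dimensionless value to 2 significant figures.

Differences from 1: to 2 (Δx, Δy, Δh) = (-245, 5, -0.15); to 3 = (-285, -295, +0.10).
Solve a·Δx + b·Δy = Δh: det = (-245)·(-295) − (-285)·5 = 73700.
∂h/∂x = [(-0.15)·(-295) − (+0.10)·5] / 73700 = +0.0005936
∂h/∂y = [(-245)·(+0.10) − (-285)·(-0.15)] / 73700 = -0.0009125
|∇h| = √(0.0005936² + -0.0009125²) = 0.001089

0.0011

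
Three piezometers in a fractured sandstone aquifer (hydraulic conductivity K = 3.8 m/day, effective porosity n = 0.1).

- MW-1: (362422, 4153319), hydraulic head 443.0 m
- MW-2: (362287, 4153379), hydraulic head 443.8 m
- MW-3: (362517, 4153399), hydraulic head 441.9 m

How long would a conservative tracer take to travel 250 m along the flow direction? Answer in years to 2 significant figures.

With h = a·x + b·y + c and MW-1 as origin, the differences give:
  (-135)·a + 60·b = +0.8
  95·a + 80·b = -1.1
Eliminate b (×80 and ×60, subtract): -16500·a = 130.00 → a = ∂h/∂x = -0.007879
Back-substitute: b = ∂h/∂y = -0.004394.
|∇h| = √(-0.007879² + -0.004394²) = 0.009021
Seepage velocity v = K·i/n = 3.8 × 0.009021 / 0.1 = 0.3428 m/day.
t = 250 / 0.3428 = 729.3 days = 2 years.

2.0 years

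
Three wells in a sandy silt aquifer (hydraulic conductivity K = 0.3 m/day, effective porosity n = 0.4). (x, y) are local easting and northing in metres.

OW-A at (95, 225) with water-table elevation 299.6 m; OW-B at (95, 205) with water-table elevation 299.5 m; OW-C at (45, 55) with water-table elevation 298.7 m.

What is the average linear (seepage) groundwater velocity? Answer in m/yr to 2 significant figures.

Taking OW-A as reference: OW-B−OW-A = (0, -20, -0.1); OW-C−OW-A = (-50, -170, -0.9).
Solve a·Δx + b·Δy = Δh: det = 0·(-170) − (-50)·(-20) = -1000.
∂h/∂x = [(-0.1)·(-170) − (-0.9)·(-20)] / -1000 = +0.0010000
∂h/∂y = [0·(-0.9) − (-50)·(-0.1)] / -1000 = +0.005000
|∇h| = √(0.0010000² + 0.005000²) = 0.005099
Seepage velocity v = K·i/n = 0.3 × 0.005099 / 0.4 = 0.003824 m/day = 1.397 m/yr.

1.4 m/yr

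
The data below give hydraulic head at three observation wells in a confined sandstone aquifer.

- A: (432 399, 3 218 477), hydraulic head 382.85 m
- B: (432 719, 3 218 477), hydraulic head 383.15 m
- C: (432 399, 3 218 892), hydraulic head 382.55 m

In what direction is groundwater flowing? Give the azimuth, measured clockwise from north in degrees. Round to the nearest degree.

∂h/∂x = (383.15 − 382.85) / (432719 − 432399) = +0.0009375
∂h/∂y = (382.55 − 382.85) / (3218892 − 3218477) = -0.0007229
Flow direction (−∇h) has components (-0.0009375 E, +0.0007229 N).
Azimuth = atan2(E, N) = atan2(-0.0009375, +0.0007229) = 307.6° ≈ 308°.

308°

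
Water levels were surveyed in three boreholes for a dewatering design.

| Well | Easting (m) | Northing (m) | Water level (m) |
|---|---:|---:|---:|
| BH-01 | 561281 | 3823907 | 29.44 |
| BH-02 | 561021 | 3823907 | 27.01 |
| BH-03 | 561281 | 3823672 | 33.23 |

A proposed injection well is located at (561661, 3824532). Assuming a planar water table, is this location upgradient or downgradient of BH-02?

downgradient

∂h/∂x = (27.01 − 29.44) / (561021 − 561281) = +0.009346
∂h/∂y = (33.23 − 29.44) / (3823672 − 3823907) = -0.01613
Head at (561661, 3824532) = 29.44 + (+0.009346)·(380) + (-0.01613)·(625) = 22.91 m.
That is lower than the 27.01 m at BH-02, so the point is downgradient.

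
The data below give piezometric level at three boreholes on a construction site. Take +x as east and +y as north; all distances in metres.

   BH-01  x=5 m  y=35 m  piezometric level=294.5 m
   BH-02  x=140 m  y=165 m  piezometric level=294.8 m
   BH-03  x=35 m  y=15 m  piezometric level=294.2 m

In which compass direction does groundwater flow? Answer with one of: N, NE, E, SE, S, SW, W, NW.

SE

Differences from BH-01: to BH-02 (Δx, Δy, Δh) = (135, 130, +0.3); to BH-03 = (30, -20, -0.3).
Determinant of the coordinate differences = 135·(-20) − 30·130 = -6600.
∂h/∂x = [(+0.3)·(-20) − (-0.3)·130] / -6600 = -0.005000
∂h/∂y = [135·(-0.3) − 30·(+0.3)] / -6600 = +0.007500
Flow = −∇h = (+0.005000 east, -0.007500 north), which points southeast.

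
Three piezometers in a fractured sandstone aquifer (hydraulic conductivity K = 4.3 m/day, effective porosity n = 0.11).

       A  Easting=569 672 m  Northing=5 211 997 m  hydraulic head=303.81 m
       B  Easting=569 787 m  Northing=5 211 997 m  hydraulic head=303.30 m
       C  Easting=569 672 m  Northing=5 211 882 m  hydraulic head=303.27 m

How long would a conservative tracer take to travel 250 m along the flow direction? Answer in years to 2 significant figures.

∂h/∂x = (303.30 − 303.81) / (569787 − 569672) = -0.004435
∂h/∂y = (303.27 − 303.81) / (5211882 − 5211997) = +0.004696
|∇h| = √(-0.004435² + 0.004696²) = 0.006459
Seepage velocity v = K·i/n = 4.3 × 0.006459 / 0.11 = 0.2525 m/day.
t = 250 / 0.2525 = 990.1 days = 2.71 years.

2.7 years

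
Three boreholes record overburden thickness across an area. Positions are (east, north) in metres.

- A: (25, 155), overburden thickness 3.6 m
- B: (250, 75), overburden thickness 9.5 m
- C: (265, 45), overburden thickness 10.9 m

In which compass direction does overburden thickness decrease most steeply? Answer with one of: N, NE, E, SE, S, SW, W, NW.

Three-point gradient (reference A): Δ to B = (225, -80, +5.9), Δ to C = (240, -110, +7.3).
∂d/∂x = +0.01171, ∂d/∂y = -0.04081 (det = -5550).
Steepest decrease is along −∇f = (-0.01171 E, +0.04081 N) → north.

N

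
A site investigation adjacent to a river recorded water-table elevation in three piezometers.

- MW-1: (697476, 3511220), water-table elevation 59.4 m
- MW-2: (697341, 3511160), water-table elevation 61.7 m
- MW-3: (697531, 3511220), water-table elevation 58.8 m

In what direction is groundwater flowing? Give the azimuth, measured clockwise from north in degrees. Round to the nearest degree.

038°

With h = a·x + b·y + c and MW-1 as origin, the differences give:
  (-135)·a + (-60)·b = +2.3
  55·a + 0·b = -0.6
Eliminate b (×0 and ×(-60), subtract): 3300·a = -36.00 → a = ∂h/∂x = -0.01091
Back-substitute: b = ∂h/∂y = -0.01379.
Flow direction (−∇h) has components (+0.01091 E, +0.01379 N).
Azimuth = atan2(E, N) = atan2(+0.01091, +0.01379) = 38.4° ≈ 038°.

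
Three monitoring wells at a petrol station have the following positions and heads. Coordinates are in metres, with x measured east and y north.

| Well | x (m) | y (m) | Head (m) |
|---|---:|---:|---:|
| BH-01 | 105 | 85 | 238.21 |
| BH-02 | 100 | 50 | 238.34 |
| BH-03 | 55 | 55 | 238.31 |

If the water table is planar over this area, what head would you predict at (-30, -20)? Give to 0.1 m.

Taking BH-01 as reference: BH-02−BH-01 = (-5, -35, +0.13); BH-03−BH-01 = (-50, -30, +0.10).
Determinant of the coordinate differences = (-5)·(-30) − (-50)·(-35) = -1600.
∂h/∂x = [(+0.13)·(-30) − (+0.10)·(-35)] / -1600 = +0.0002500
∂h/∂y = [(-5)·(+0.10) − (-50)·(+0.13)] / -1600 = -0.003750
h(-30, -20) = 238.21 + (+0.0002500)·(-135) + (-0.003750)·(-105) = 238.21 -0.034 +0.394 = 238.570 m.

238.6 m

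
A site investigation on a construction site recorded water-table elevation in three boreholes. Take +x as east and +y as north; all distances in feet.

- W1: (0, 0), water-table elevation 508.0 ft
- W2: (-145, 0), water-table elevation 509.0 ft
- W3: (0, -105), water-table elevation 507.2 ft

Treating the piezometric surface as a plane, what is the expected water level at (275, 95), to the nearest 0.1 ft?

∂h/∂x = (509.0 − 508.0) / (-145 − 0) = -0.006897
∂h/∂y = (507.2 − 508.0) / (-105 − 0) = +0.007619
h(275, 95) = 508.0 + (-0.006897)·(275) + (+0.007619)·(95) = 508.0 -1.897 +0.724 = 506.827 ft.

506.8 ft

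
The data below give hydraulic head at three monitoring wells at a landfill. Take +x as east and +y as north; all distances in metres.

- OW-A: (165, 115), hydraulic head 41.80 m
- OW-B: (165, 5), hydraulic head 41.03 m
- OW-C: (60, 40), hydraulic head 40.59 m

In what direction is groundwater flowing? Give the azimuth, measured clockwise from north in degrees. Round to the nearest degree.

Three-point gradient (reference OW-A): Δ to OW-B = (0, -110, -0.77), Δ to OW-C = (-105, -75, -1.21).
∂h/∂x = +0.006524, ∂h/∂y = +0.007000 (det = -11550).
Flow direction (−∇h) has components (-0.006524 E, -0.007000 N).
Azimuth = atan2(E, N) = atan2(-0.006524, -0.007000) = 223.0° ≈ 223°.

223°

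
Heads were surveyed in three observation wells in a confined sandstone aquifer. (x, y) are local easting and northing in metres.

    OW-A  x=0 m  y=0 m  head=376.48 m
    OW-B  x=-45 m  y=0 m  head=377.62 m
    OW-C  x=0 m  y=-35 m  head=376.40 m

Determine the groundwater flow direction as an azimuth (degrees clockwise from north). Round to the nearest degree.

095°

∂h/∂x = (377.62 − 376.48) / (-45 − 0) = -0.02533
∂h/∂y = (376.40 − 376.48) / (-35 − 0) = +0.002286
Flow direction (−∇h) has components (+0.02533 E, -0.002286 N).
Azimuth = atan2(E, N) = atan2(+0.02533, -0.002286) = 95.2° ≈ 095°.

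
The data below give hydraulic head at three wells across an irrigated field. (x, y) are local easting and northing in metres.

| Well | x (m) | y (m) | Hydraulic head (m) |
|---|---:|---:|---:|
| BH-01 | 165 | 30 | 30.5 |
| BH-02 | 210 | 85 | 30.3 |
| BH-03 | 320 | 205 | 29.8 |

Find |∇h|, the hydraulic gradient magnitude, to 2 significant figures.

0.0054

With h = a·x + b·y + c and BH-01 as origin, the differences give:
  45·a + 55·b = -0.2
  155·a + 175·b = -0.7
Eliminate b (×175 and ×55, subtract): -650·a = 3.50 → a = ∂h/∂x = -0.005385
Back-substitute: b = ∂h/∂y = +0.0007692.
|∇h| = √(-0.005385² + 0.0007692²) = 0.00544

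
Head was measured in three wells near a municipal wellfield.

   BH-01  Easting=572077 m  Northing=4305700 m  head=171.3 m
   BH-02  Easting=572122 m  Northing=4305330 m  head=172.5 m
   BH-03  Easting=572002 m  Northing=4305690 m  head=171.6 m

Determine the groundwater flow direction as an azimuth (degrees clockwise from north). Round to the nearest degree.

044°

Differences from BH-01: to BH-02 (Δx, Δy, Δh) = (45, -370, +1.2); to BH-03 = (-75, -10, +0.3).
Determinant of the coordinate differences = 45·(-10) − (-75)·(-370) = -28200.
∂h/∂x = [(+1.2)·(-10) − (+0.3)·(-370)] / -28200 = -0.003511
∂h/∂y = [45·(+0.3) − (-75)·(+1.2)] / -28200 = -0.003670
Flow direction (−∇h) has components (+0.003511 E, +0.003670 N).
Azimuth = atan2(E, N) = atan2(+0.003511, +0.003670) = 43.7° ≈ 044°.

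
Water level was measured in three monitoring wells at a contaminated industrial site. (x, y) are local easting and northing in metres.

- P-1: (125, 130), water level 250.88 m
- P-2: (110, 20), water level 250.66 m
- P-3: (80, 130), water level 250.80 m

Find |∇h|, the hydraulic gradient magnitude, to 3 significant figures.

Differences from P-1: to P-2 (Δx, Δy, Δh) = (-15, -110, -0.22); to P-3 = (-45, 0, -0.08).
Determinant of the coordinate differences = (-15)·0 − (-45)·(-110) = -4950.
∂h/∂x = [(-0.22)·0 − (-0.08)·(-110)] / -4950 = +0.001778
∂h/∂y = [(-15)·(-0.08) − (-45)·(-0.22)] / -4950 = +0.001758
|∇h| = √(0.001778² + 0.001758²) = 0.0025

0.00250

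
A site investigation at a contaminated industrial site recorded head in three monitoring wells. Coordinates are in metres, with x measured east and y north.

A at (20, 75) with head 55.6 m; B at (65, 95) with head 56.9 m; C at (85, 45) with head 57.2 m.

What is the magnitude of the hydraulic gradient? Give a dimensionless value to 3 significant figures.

Taking A as reference: B−A = (45, 20, +1.3); C−A = (65, -30, +1.6).
Determinant of the coordinate differences = 45·(-30) − 65·20 = -2650.
∂h/∂x = [(+1.3)·(-30) − (+1.6)·20] / -2650 = +0.02679
∂h/∂y = [45·(+1.6) − 65·(+1.3)] / -2650 = +0.004717
|∇h| = √(0.02679² + 0.004717²) = 0.0272

0.0272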